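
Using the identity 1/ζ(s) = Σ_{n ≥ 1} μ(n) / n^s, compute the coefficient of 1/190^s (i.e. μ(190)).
μ(190) = -1

Factor n = 190 = 2 · 5 · 19. μ(n) = 0 if any exponent ≥ 2 (not squarefree); otherwise μ(n) = (−1)^{ω(n)} where ω(n) is the number of distinct prime factors. Applying: μ(190) = -1.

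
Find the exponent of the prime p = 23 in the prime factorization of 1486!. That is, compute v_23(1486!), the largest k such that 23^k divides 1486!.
v_23(1486!) = 66

Legendre's formula: v_p(n!) = Σ_{k ≥ 1} ⌊n / p^k⌋. For p = 23, n = 1486, the terms are:
  ⌊1486/23^1⌋ = ⌊1486/23⌋ = 64
  ⌊1486/23^2⌋ = ⌊1486/529⌋ = 2
(the next term ⌊1486/23^3⌋ = 0, terminating the sum). Summing: v_23(1486!) = 64 + 2 = 66.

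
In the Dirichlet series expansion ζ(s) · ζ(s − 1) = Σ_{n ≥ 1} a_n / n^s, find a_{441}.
σ(441) = 741

In the product (Σ m^0/m^s)(Σ k / k^s) = Σ (Σ_{d | n} d) / n^s, the coefficient of 1/n^s is σ(n) = Σ_{d | n} d. For n = 441, divisors are [1, 3, 7, 9, 21, 49, 63, 147, 441]; summing: σ(441) = 741.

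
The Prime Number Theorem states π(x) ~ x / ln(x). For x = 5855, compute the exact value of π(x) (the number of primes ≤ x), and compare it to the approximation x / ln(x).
π(5855) = 769;  x/ln(x) ≈ 674.92;  relative error ≈ 12.23%.

Directly count primes up to 5855: π(5855) = 769. The PNT approximation gives 5855/ln(5855) ≈ 5855/8.67505 ≈ 674.92. Relative error (π(x) − x/ln(x)) / π(x) ≈ 12.23%; the approximation is known to undercount slightly (Li(x) is a better estimate).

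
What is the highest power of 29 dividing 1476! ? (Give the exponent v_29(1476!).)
v_29(1476!) = 51

Legendre's formula: v_p(n!) = Σ_{k ≥ 1} ⌊n / p^k⌋. For p = 29, n = 1476, the terms are:
  ⌊1476/29^1⌋ = ⌊1476/29⌋ = 50
  ⌊1476/29^2⌋ = ⌊1476/841⌋ = 1
(the next term ⌊1476/29^3⌋ = 0, terminating the sum). Summing: v_29(1476!) = 50 + 1 = 51.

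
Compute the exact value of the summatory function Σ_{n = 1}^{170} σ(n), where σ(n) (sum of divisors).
Σ_{n ≤ 170} σ(n) = 23862

Compute σ(n) for each 1 ≤ n ≤ 170: σ(1) = 1, σ(2) = 3, σ(3) = 4, σ(4) = 7, σ(5) = 6, σ(6) = 12, σ(7) = 8, σ(8) = 15, σ(9) = 13, σ(10) = 18, σ(11) = 12, σ(12) = 28, σ(13) = 14, σ(14) = 24, σ(15) = 24, σ(16) = 31, σ(17) = 18, σ(18) = 39, σ(19) = 20, σ(20) = 42, σ(21) = 32, σ(22) = 36, σ(23) = 24, σ(24) = 60, σ(25) = 31, σ(26) = 42, σ(27) = 40, σ(28) = 56, σ(29) = 30, σ(30) = 72, σ(31) = 32, σ(32) = 63, σ(33) = 48, σ(34) = 54, σ(35) = 48, σ(36) = 91, σ(37) = 38, σ(38) = 60, σ(39) = 56, σ(40) = 90, σ(41) = 42, σ(42) = 96, σ(43) = 44, σ(44) = 84, σ(45) = 78, σ(46) = 72, σ(47) = 48, σ(48) = 124, σ(49) = 57, σ(50) = 93, σ(51) = 72, σ(52) = 98, σ(53) = 54, σ(54) = 120, σ(55) = 72, σ(56) = 120, σ(57) = 80, σ(58) = 90, σ(59) = 60, σ(60) = 168, σ(61) = 62, σ(62) = 96, σ(63) = 104, σ(64) = 127, σ(65) = 84, σ(66) = 144, σ(67) = 68, σ(68) = 126, σ(69) = 96, σ(70) = 144, σ(71) = 72, σ(72) = 195, σ(73) = 74, σ(74) = 114, σ(75) = 124, σ(76) = 140, σ(77) = 96, σ(78) = 168, σ(79) = 80, σ(80) = 186, σ(81) = 121, σ(82) = 126, σ(83) = 84, σ(84) = 224, σ(85) = 108, σ(86) = 132, σ(87) = 120, σ(88) = 180, σ(89) = 90, σ(90) = 234, σ(91) = 112, σ(92) = 168, σ(93) = 128, σ(94) = 144, σ(95) = 120, σ(96) = 252, σ(97) = 98, σ(98) = 171, σ(99) = 156, σ(100) = 217, σ(101) = 102, σ(102) = 216, σ(103) = 104, σ(104) = 210, σ(105) = 192, σ(106) = 162, σ(107) = 108, σ(108) = 280, σ(109) = 110, σ(110) = 216, σ(111) = 152, σ(112) = 248, σ(113) = 114, σ(114) = 240, σ(115) = 144, σ(116) = 210, σ(117) = 182, σ(118) = 180, σ(119) = 144, σ(120) = 360, σ(121) = 133, σ(122) = 186, σ(123) = 168, σ(124) = 224, σ(125) = 156, σ(126) = 312, σ(127) = 128, σ(128) = 255, σ(129) = 176, σ(130) = 252, σ(131) = 132, σ(132) = 336, σ(133) = 160, σ(134) = 204, σ(135) = 240, σ(136) = 270, σ(137) = 138, σ(138) = 288, σ(139) = 140, σ(140) = 336, σ(141) = 192, σ(142) = 216, σ(143) = 168, σ(144) = 403, σ(145) = 180, σ(146) = 222, σ(147) = 228, σ(148) = 266, σ(149) = 150, σ(150) = 372, σ(151) = 152, σ(152) = 300, σ(153) = 234, σ(154) = 288, σ(155) = 192, σ(156) = 392, σ(157) = 158, σ(158) = 240, σ(159) = 216, σ(160) = 378, σ(161) = 192, σ(162) = 363, σ(163) = 164, σ(164) = 294, σ(165) = 288, σ(166) = 252, σ(167) = 168, σ(168) = 480, σ(169) = 183, σ(170) = 324. Summing all 170 values: 23862. (Average order: Σ_{n ≤ x} σ(n) ~ (π²/12) x². For x = 170, (π²/12)·170² ≈ 23769.30.)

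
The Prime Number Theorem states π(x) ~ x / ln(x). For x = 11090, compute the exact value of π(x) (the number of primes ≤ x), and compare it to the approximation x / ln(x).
π(11090) = 1344;  x/ln(x) ≈ 1190.71;  relative error ≈ 11.41%.

Directly count primes up to 11090: π(11090) = 1344. The PNT approximation gives 11090/ln(11090) ≈ 11090/9.31380 ≈ 1190.71. Relative error (π(x) − x/ln(x)) / π(x) ≈ 11.41%; the approximation is known to undercount slightly (Li(x) is a better estimate).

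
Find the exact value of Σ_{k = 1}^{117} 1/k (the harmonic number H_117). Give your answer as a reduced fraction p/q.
H_117 = 92871598140184128096692969865041386290666258684529/17379782769567790172972927968296006432665936992320

Direct summation: H_117 = 1 + 1/2 + ... + 1/117. The least common denominator is lcm(1, ..., 117) = 955888052326228459513511038256280353796626534577600; over this denominator the numerator is 955888052326228459513511038256280353796626534577600 + 477944026163114229756755519128140176898313267288800 + 318629350775409486504503679418760117932208844859200 + 238972013081557114878377759564070088449156633644400 + 191177610465245691902702207651256070759325306915520 + 159314675387704743252251839709380058966104422429600 + 136555436046604065644787291179468621970946647796800 + 119486006540778557439188879782035044224578316822200 + 106209783591803162168167893139586705977402948286400 + 95588805232622845951351103825628035379662653457760 + 86898913847838950864864639841480032163329684961600 + 79657337693852371626125919854690029483052211214800 + 73529850178940650731808541404329257984355887275200 + 68277718023302032822393645589734310985473323898400 + 63725870155081897300900735883752023586441768971840 + 59743003270389278719594439891017522112289158411100 + 56228708960366379971383002250369432576272149092800 + 53104891795901581084083946569793352988701474143200 + 50309897490854129448079528329277913357717186030400 + 47794402616311422975675551912814017689831326728880 + 45518478682201355214929097059822873990315549265600 + 43449456923919475432432319920740016081664842480800 + 41560350101140367804935262532881754512896805851200 + 39828668846926185813062959927345014741526105607400 + 38235522093049138380540441530251214151865061383104 + 36764925089470325365904270702164628992177943637600 + 35403261197267720722722631046528901992467649428800 + 34138859011651016411196822794867155492736661949200 + 32961656976766498603914173732975184613676777054400 + 31862935077540948650450367941876011793220884485920 + 30835098462136401919790678653428398509568597889600 + 29871501635194639359797219945508761056144579205550 + 28966304615946316954954879947160010721109894987200 + 28114354480183189985691501125184716288136074546400 + 27311087209320813128957458235893724394189329559360 + 26552445897950790542041973284896676494350737071600 + 25834812225033201608473271304223793345854771204800 + 25154948745427064724039764164638956678858593015200 + 24509950059646883577269513801443085994785295758400 + 23897201308155711487837775956407008844915663364440 + 23314342739664108768622220445275130580405525233600 + 22759239341100677607464548529911436995157774632800 + 22229954705261126965430489261773961716200617083200 + 21724728461959737716216159960370008040832421240400 + 21241956718360632433633578627917341195480589657280 + 20780175050570183902467631266440877256448402925600 + 20338043666515499138585341239495326676523968820800 + 19914334423463092906531479963672507370763052803700 + 19507919435229152234969613025638374567278092542400 + 19117761046524569190270220765125607075932530691552 + 18742902986788793323794334083456477525424049697600 + 18382462544735162682952135351082314496088971818800 + 18035623628796763387047378080307176486728802539200 + 17701630598633860361361315523264450996233824714400 + 17379782769567790172972927968296006432665936992320 + 17069429505825508205598411397433577746368330974600 + 16769965830284709816026509443092637785905728676800 + 16480828488383249301957086866487592306838388527200 + 16201492412308956940906966750106446674519093806400 + 15931467538770474325225183970938005896610442242960 + 15670295939774237041205098987807874652403713681600 + 15417549231068200959895339326714199254784298944800 + 15172826227400451738309699019940957996771849755200 + 14935750817597319679898609972754380528072289602775 + 14705970035788130146361708280865851596871177455040 + 14483152307973158477477439973580005360554947493600 + 14266985855615350141992702063526572444725769172800 + 14057177240091594992845750562592358144068037273200 + 13853450033713455934978420844293918170965601950400 + 13655543604660406564478729117946862197094664779680 + 13463212004594767035401563919102540194318683585600 + 13276222948975395271020986642448338247175368535800 + 13094356881181211774157685455565484298583925131200 + 12917406112516600804236635652111896672927385602400 + 12745174031016379460180147176750404717288353794368 + 12577474372713532362019882082319478339429296507600 + 12414130549691278694980662834497147451904240708800 + 12254975029823441788634756900721542997392647879200 + 12099848763623145057133051117168105744261095374400 + 11948600654077855743918887978203504422457831682220 + 11801087065755906907574210348842967330822549809600 + 11657171369832054384311110222637565290202762616800 + 11516723522002752524259169135617835587911163067200 + 11379619670550338803732274264955718497578887316400 + 11245741792073275994276600450073886515254429818560 + 11114977352630563482715244630886980858100308541600 + 10987218992255499534638057910991728204558925684800 + 10862364230979868858108079980185004020416210620200 + 10740315194676724264196753238834610716816028478400 + 10620978359180316216816789313958670597740294828640 + 10504264311277235818829791629189893997765126753600 + 10390087525285091951233815633220438628224201462800 + 10278366154045467306596892884476132836522865963200 + 10169021833257749569292670619747663338261984410400 + 10061979498170825889615905665855582671543437206080 + 9957167211731546453265739981836253685381526401850 + 9854516003363179994984649878930725296872438500800 + 9753959717614576117484806512819187283639046271200 + 9655434871982105651651626649053336907036631662400 + 9558880523262284595135110382562803537966265345776 + 9464238141843846133797138992636439146501252817600 + 9371451493394396661897167041728238762712024848800 + 9280466527439111257412728526760003434918704219200 + 9191231272367581341476067675541157248044485909400 + 9103695736440271042985819411964574798063109853120 + 9017811814398381693523689040153588243364401269600 + 8933533199310546350593561105198881811183425556800 + 8850815299316930180680657761632225498116912357200 + 8769615158956224399206523286754865631161711326400 + 8689891384783895086486463984148003216332968496160 + 8611604075011067202824423768074597781951590401600 + 8534714752912754102799205698716788873184165487300 + 8459186303771933270031071135011330564571916235200 + 8384982915142354908013254721546318892952864338400 + 8312070020228073560987052506576350902579361170240 + 8240414244191624650978543433243796153419194263600 + 8169983353215627859089837933814361998261765252800 = 5107937897710127045318113342577276245986644227649095, so H_117 = 5107937897710127045318113342577276245986644227649095/955888052326228459513511038256280353796626534577600; reducing by gcd(5107937897710127045318113342577276245986644227649095, 955888052326228459513511038256280353796626534577600) = 55 gives 92871598140184128096692969865041386290666258684529/17379782769567790172972927968296006432665936992320 ≈ 5.34366. (The PNT-adjacent estimate ln(117) + γ ≈ 5.33939 matches within O(1/n).)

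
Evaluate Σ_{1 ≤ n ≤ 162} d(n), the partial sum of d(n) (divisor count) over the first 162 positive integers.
Σ_{n ≤ 162} d(n) = 856

Compute d(n) for each 1 ≤ n ≤ 162: d(1) = 1, d(2) = 2, d(3) = 2, d(4) = 3, d(5) = 2, d(6) = 4, d(7) = 2, d(8) = 4, d(9) = 3, d(10) = 4, d(11) = 2, d(12) = 6, d(13) = 2, d(14) = 4, d(15) = 4, d(16) = 5, d(17) = 2, d(18) = 6, d(19) = 2, d(20) = 6, d(21) = 4, d(22) = 4, d(23) = 2, d(24) = 8, d(25) = 3, d(26) = 4, d(27) = 4, d(28) = 6, d(29) = 2, d(30) = 8, d(31) = 2, d(32) = 6, d(33) = 4, d(34) = 4, d(35) = 4, d(36) = 9, d(37) = 2, d(38) = 4, d(39) = 4, d(40) = 8, d(41) = 2, d(42) = 8, d(43) = 2, d(44) = 6, d(45) = 6, d(46) = 4, d(47) = 2, d(48) = 10, d(49) = 3, d(50) = 6, d(51) = 4, d(52) = 6, d(53) = 2, d(54) = 8, d(55) = 4, d(56) = 8, d(57) = 4, d(58) = 4, d(59) = 2, d(60) = 12, d(61) = 2, d(62) = 4, d(63) = 6, d(64) = 7, d(65) = 4, d(66) = 8, d(67) = 2, d(68) = 6, d(69) = 4, d(70) = 8, d(71) = 2, d(72) = 12, d(73) = 2, d(74) = 4, d(75) = 6, d(76) = 6, d(77) = 4, d(78) = 8, d(79) = 2, d(80) = 10, d(81) = 5, d(82) = 4, d(83) = 2, d(84) = 12, d(85) = 4, d(86) = 4, d(87) = 4, d(88) = 8, d(89) = 2, d(90) = 12, d(91) = 4, d(92) = 6, d(93) = 4, d(94) = 4, d(95) = 4, d(96) = 12, d(97) = 2, d(98) = 6, d(99) = 6, d(100) = 9, d(101) = 2, d(102) = 8, d(103) = 2, d(104) = 8, d(105) = 8, d(106) = 4, d(107) = 2, d(108) = 12, d(109) = 2, d(110) = 8, d(111) = 4, d(112) = 10, d(113) = 2, d(114) = 8, d(115) = 4, d(116) = 6, d(117) = 6, d(118) = 4, d(119) = 4, d(120) = 16, d(121) = 3, d(122) = 4, d(123) = 4, d(124) = 6, d(125) = 4, d(126) = 12, d(127) = 2, d(128) = 8, d(129) = 4, d(130) = 8, d(131) = 2, d(132) = 12, d(133) = 4, d(134) = 4, d(135) = 8, d(136) = 8, d(137) = 2, d(138) = 8, d(139) = 2, d(140) = 12, d(141) = 4, d(142) = 4, d(143) = 4, d(144) = 15, d(145) = 4, d(146) = 4, d(147) = 6, d(148) = 6, d(149) = 2, d(150) = 12, d(151) = 2, d(152) = 8, d(153) = 6, d(154) = 8, d(155) = 4, d(156) = 12, d(157) = 2, d(158) = 4, d(159) = 4, d(160) = 12, d(161) = 4, d(162) = 10. Summing all 162 values: 856. (Dirichlet's divisor formula: Σ_{n ≤ x} d(n) = x ln(x) + (2γ − 1) x + O(√x). For x = 162, the asymptotic estimate is ≈ 849.21.)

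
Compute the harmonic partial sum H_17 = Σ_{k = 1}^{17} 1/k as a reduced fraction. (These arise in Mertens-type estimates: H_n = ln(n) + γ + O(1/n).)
H_17 = 42142223/12252240

Direct summation: H_17 = 1 + 1/2 + ... + 1/17. The least common denominator is lcm(1, ..., 17) = 12252240; over this denominator the numerator is 12252240 + 6126120 + 4084080 + 3063060 + 2450448 + 2042040 + 1750320 + 1531530 + 1361360 + 1225224 + 1113840 + 1021020 + 942480 + 875160 + 816816 + 765765 + 720720 = 42142223, so H_17 = 42142223/12252240 (already in lowest terms) ≈ 3.43955. (The PNT-adjacent estimate ln(17) + γ ≈ 3.41043 matches within O(1/n).)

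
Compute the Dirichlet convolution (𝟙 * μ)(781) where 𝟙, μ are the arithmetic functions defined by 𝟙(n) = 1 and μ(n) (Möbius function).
(𝟙 * μ)(781) = 0

Divisors of 781: [1, 11, 71, 781]. For each d | 781:
  d = 1: 𝟙(1) · μ(781/1) = 1 · 1 = 1
  d = 11: 𝟙(11) · μ(781/11) = 1 · -1 = -1
  d = 71: 𝟙(71) · μ(781/71) = 1 · -1 = -1
  d = 781: 𝟙(781) · μ(781/781) = 1 · 1 = 1
Summing: (𝟙 * μ)(781) = 1 + -1 + -1 + 1 = 0.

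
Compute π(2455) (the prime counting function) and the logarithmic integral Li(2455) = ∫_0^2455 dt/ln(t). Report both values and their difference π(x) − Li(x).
π(2455) = 363;  Li(2455) ≈ 373.85;  π(x) − Li(x) ≈ -10.85.

Direct count of primes ≤ 2455 gives π(2455) = 363. Numerical evaluation of the logarithmic integral gives Li(2455) ≈ 373.85. The difference π(x) − Li(x) ≈ -10.85 is typically negative for small/moderate x (Li(x) overestimates), though Littlewood's theorem shows this sign changes infinitely often.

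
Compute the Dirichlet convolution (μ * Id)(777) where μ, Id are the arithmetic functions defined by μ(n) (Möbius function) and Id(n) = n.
(μ * Id)(777) = 432

Divisors of 777: [1, 3, 7, 21, 37, 111, 259, 777]. For each d | 777:
  d = 1: μ(1) · Id(777/1) = 1 · 777 = 777
  d = 3: μ(3) · Id(777/3) = -1 · 259 = -259
  d = 7: μ(7) · Id(777/7) = -1 · 111 = -111
  d = 21: μ(21) · Id(777/21) = 1 · 37 = 37
  d = 37: μ(37) · Id(777/37) = -1 · 21 = -21
  d = 111: μ(111) · Id(777/111) = 1 · 7 = 7
  d = 259: μ(259) · Id(777/259) = 1 · 3 = 3
  d = 777: μ(777) · Id(777/777) = -1 · 1 = -1
Summing: (μ * Id)(777) = 777 + -259 + -111 + 37 + -21 + 7 + 3 + -1 = 432.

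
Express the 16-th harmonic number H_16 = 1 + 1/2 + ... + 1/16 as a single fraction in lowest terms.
H_16 = 2436559/720720

Direct summation: H_16 = 1 + 1/2 + ... + 1/16. The least common denominator is lcm(1, ..., 16) = 720720; over this denominator the numerator is 720720 + 360360 + 240240 + 180180 + 144144 + 120120 + 102960 + 90090 + 80080 + 72072 + 65520 + 60060 + 55440 + 51480 + 48048 + 45045 = 2436559, so H_16 = 2436559/720720 (already in lowest terms) ≈ 3.38073. (The PNT-adjacent estimate ln(16) + γ ≈ 3.34980 matches within O(1/n).)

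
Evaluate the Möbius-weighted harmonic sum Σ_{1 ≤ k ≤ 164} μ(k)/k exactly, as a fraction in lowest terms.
Σ μ(k)/k = 74505990747655733376890176919471583349281305895342692670863053/5766152219975951659023630035336134306565384015606066319856068810

Values of μ(k) for 1 ≤ k ≤ 164: μ(1) = 1, μ(2) = -1, μ(3) = -1, μ(5) = -1, μ(6) = 1, μ(7) = -1, μ(10) = 1, μ(11) = -1, μ(13) = -1, μ(14) = 1, μ(15) = 1, μ(17) = -1, μ(19) = -1, μ(21) = 1, μ(22) = 1, μ(23) = -1, μ(26) = 1, μ(29) = -1, μ(30) = -1, μ(31) = -1, μ(33) = 1, μ(34) = 1, μ(35) = 1, μ(37) = -1, μ(38) = 1, μ(39) = 1, μ(41) = -1, μ(42) = -1, μ(43) = -1, μ(46) = 1, μ(47) = -1, μ(51) = 1, μ(53) = -1, μ(55) = 1, μ(57) = 1, μ(58) = 1, μ(59) = -1, μ(61) = -1, μ(62) = 1, μ(65) = 1, μ(66) = -1, μ(67) = -1, μ(69) = 1, μ(70) = -1, μ(71) = -1, μ(73) = -1, μ(74) = 1, μ(77) = 1, μ(78) = -1, μ(79) = -1, μ(82) = 1, μ(83) = -1, μ(85) = 1, μ(86) = 1, μ(87) = 1, μ(89) = -1, μ(91) = 1, μ(93) = 1, μ(94) = 1, μ(95) = 1, μ(97) = -1, μ(101) = -1, μ(102) = -1, μ(103) = -1, μ(105) = -1, μ(106) = 1, μ(107) = -1, μ(109) = -1, μ(110) = -1, μ(111) = 1, μ(113) = -1, μ(114) = -1, μ(115) = 1, μ(118) = 1, μ(119) = 1, μ(122) = 1, μ(123) = 1, μ(127) = -1, μ(129) = 1, μ(130) = -1, μ(131) = -1, μ(133) = 1, μ(134) = 1, μ(137) = -1, μ(138) = -1, μ(139) = -1, μ(141) = 1, μ(142) = 1, μ(143) = 1, μ(145) = 1, μ(146) = 1, μ(149) = -1, μ(151) = -1, μ(154) = -1, μ(155) = 1, μ(157) = -1, μ(158) = 1, μ(159) = 1, μ(161) = 1, μ(163) = -1, with μ = 0 on non-squarefree integers. Summing μ(k)/k for k where μ(k) ≠ 0 gives 74505990747655733376890176919471583349281305895342692670863053/5766152219975951659023630035336134306565384015606066319856068810 ≈ 0.0129. (PNT ⟺ this sum → 0 as n → ∞.)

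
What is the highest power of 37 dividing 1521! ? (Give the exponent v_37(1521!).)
v_37(1521!) = 42

Legendre's formula: v_p(n!) = Σ_{k ≥ 1} ⌊n / p^k⌋. For p = 37, n = 1521, the terms are:
  ⌊1521/37^1⌋ = ⌊1521/37⌋ = 41
  ⌊1521/37^2⌋ = ⌊1521/1369⌋ = 1
(the next term ⌊1521/37^3⌋ = 0, terminating the sum). Summing: v_37(1521!) = 41 + 1 = 42.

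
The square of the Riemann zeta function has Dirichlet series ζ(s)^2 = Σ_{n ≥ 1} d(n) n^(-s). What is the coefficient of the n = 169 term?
d(169) = 3

ζ(s)^2 = (Σ 1/m^s)(Σ 1/k^s). The coefficient of 1/n^s in the product is the number of ordered pairs (m, k) with mk = n, which equals d(n). For n = 169, divisors are [1, 13, 169], so d(169) = 3.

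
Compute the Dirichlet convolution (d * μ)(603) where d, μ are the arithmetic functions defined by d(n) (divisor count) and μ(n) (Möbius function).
(d * μ)(603) = 1

Divisors of 603: [1, 3, 9, 67, 201, 603]. For each d | 603:
  d = 1: d(1) · μ(603/1) = 1 · 0 = 0
  d = 3: d(3) · μ(603/3) = 2 · 1 = 2
  d = 9: d(9) · μ(603/9) = 3 · -1 = -3
  d = 67: d(67) · μ(603/67) = 2 · 0 = 0
  d = 201: d(201) · μ(603/201) = 4 · -1 = -4
  d = 603: d(603) · μ(603/603) = 6 · 1 = 6
Summing: (d * μ)(603) = 0 + 2 + -3 + 0 + -4 + 6 = 1.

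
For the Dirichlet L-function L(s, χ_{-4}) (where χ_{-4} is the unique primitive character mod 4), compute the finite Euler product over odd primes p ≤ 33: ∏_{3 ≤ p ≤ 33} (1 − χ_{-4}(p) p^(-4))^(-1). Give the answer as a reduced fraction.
∏ = 1870816715381797956556539609218365/1891731462842378884815364370202624

The odd primes p ≤ 33 are [3, 5, 7, 11, 13, 17, 19, 23, 29, 31]. For each, χ(p) = 1 if p ≡ 1 mod 4, χ(p) = −1 if p ≡ 3 mod 4. Taking (1 − χ(p)/p^4)^(-1) = p^4/(p^4 − χ(p)): (1 − (-1)/3^4)^(-1) · (1 − (1)/5^4)^(-1) · (1 − (-1)/7^4)^(-1) · (1 − (-1)/11^4)^(-1) · (1 − (1)/13^4)^(-1) · (1 − (1)/17^4)^(-1) · (1 − (-1)/19^4)^(-1) · (1 − (-1)/23^4)^(-1) · (1 − (1)/29^4)^(-1) · (1 − (-1)/31^4)^(-1) = 1870816715381797956556539609218365/1891731462842378884815364370202624.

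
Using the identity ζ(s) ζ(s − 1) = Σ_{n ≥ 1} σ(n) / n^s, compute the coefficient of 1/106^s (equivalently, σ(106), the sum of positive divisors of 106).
σ(106) = 162

In the product (Σ m^0/m^s)(Σ k / k^s) = Σ (Σ_{d | n} d) / n^s, the coefficient of 1/n^s is σ(n) = Σ_{d | n} d. For n = 106, divisors are [1, 2, 53, 106]; summing: σ(106) = 162.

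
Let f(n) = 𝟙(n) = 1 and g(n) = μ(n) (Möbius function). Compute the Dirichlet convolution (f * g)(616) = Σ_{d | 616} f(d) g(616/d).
(𝟙 * μ)(616) = 0

Divisors of 616: [1, 2, 4, 7, 8, 11, 14, 22, 28, 44, 56, 77, 88, 154, 308, 616]. For each d | 616:
  d = 1: 𝟙(1) · μ(616/1) = 1 · 0 = 0
  d = 2: 𝟙(2) · μ(616/2) = 1 · 0 = 0
  d = 4: 𝟙(4) · μ(616/4) = 1 · -1 = -1
  d = 7: 𝟙(7) · μ(616/7) = 1 · 0 = 0
  d = 8: 𝟙(8) · μ(616/8) = 1 · 1 = 1
  d = 11: 𝟙(11) · μ(616/11) = 1 · 0 = 0
  d = 14: 𝟙(14) · μ(616/14) = 1 · 0 = 0
  d = 22: 𝟙(22) · μ(616/22) = 1 · 0 = 0
  d = 28: 𝟙(28) · μ(616/28) = 1 · 1 = 1
  d = 44: 𝟙(44) · μ(616/44) = 1 · 1 = 1
  d = 56: 𝟙(56) · μ(616/56) = 1 · -1 = -1
  d = 77: 𝟙(77) · μ(616/77) = 1 · 0 = 0
  d = 88: 𝟙(88) · μ(616/88) = 1 · -1 = -1
  d = 154: 𝟙(154) · μ(616/154) = 1 · 0 = 0
  d = 308: 𝟙(308) · μ(616/308) = 1 · -1 = -1
  d = 616: 𝟙(616) · μ(616/616) = 1 · 1 = 1
Summing: (𝟙 * μ)(616) = 0 + 0 + -1 + 0 + 1 + 0 + 0 + 0 + 1 + 1 + -1 + 0 + -1 + 0 + -1 + 1 = 0.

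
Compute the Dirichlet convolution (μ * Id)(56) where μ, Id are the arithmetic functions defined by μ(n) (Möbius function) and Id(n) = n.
(μ * Id)(56) = 24

Divisors of 56: [1, 2, 4, 7, 8, 14, 28, 56]. For each d | 56:
  d = 1: μ(1) · Id(56/1) = 1 · 56 = 56
  d = 2: μ(2) · Id(56/2) = -1 · 28 = -28
  d = 4: μ(4) · Id(56/4) = 0 · 14 = 0
  d = 7: μ(7) · Id(56/7) = -1 · 8 = -8
  d = 8: μ(8) · Id(56/8) = 0 · 7 = 0
  d = 14: μ(14) · Id(56/14) = 1 · 4 = 4
  d = 28: μ(28) · Id(56/28) = 0 · 2 = 0
  d = 56: μ(56) · Id(56/56) = 0 · 1 = 0
Summing: (μ * Id)(56) = 56 + -28 + 0 + -8 + 0 + 4 + 0 + 0 = 24.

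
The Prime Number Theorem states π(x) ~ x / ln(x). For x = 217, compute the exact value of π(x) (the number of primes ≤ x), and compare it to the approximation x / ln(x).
π(217) = 47;  x/ln(x) ≈ 40.34;  relative error ≈ 14.18%.

Directly count primes up to 217: π(217) = 47. The PNT approximation gives 217/ln(217) ≈ 217/5.37990 ≈ 40.34. Relative error (π(x) − x/ln(x)) / π(x) ≈ 14.18%; the approximation is known to undercount slightly (Li(x) is a better estimate).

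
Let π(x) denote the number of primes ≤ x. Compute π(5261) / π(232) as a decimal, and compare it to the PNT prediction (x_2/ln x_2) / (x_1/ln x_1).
π(5261)/π(232) = 698/50 ≈ 13.9600;  PNT prediction ≈ 14.4156.

π(232) = 50 and π(5261) = 698, so π(5261)/π(232) ≈ 13.9600. The PNT-predicted ratio is (5261/ln(5261)) / (232/ln(232)) ≈ 14.4156. The two agree to within a few percent, as expected.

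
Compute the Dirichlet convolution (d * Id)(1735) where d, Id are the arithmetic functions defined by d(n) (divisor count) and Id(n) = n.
(d * Id)(1735) = 2443

Divisors of 1735: [1, 5, 347, 1735]. For each d | 1735:
  d = 1: d(1) · Id(1735/1) = 1 · 1735 = 1735
  d = 5: d(5) · Id(1735/5) = 2 · 347 = 694
  d = 347: d(347) · Id(1735/347) = 2 · 5 = 10
  d = 1735: d(1735) · Id(1735/1735) = 4 · 1 = 4
Summing: (d * Id)(1735) = 1735 + 694 + 10 + 4 = 2443.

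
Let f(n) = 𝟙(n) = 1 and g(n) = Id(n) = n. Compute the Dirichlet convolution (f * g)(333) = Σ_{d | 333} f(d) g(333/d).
(𝟙 * Id)(333) = 494

Divisors of 333: [1, 3, 9, 37, 111, 333]. For each d | 333:
  d = 1: 𝟙(1) · Id(333/1) = 1 · 333 = 333
  d = 3: 𝟙(3) · Id(333/3) = 1 · 111 = 111
  d = 9: 𝟙(9) · Id(333/9) = 1 · 37 = 37
  d = 37: 𝟙(37) · Id(333/37) = 1 · 9 = 9
  d = 111: 𝟙(111) · Id(333/111) = 1 · 3 = 3
  d = 333: 𝟙(333) · Id(333/333) = 1 · 1 = 1
Summing: (𝟙 * Id)(333) = 333 + 111 + 37 + 9 + 3 + 1 = 494.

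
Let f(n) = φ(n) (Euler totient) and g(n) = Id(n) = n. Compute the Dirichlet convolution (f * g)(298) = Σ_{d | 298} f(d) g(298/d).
(φ * Id)(298) = 891

Divisors of 298: [1, 2, 149, 298]. For each d | 298:
  d = 1: φ(1) · Id(298/1) = 1 · 298 = 298
  d = 2: φ(2) · Id(298/2) = 1 · 149 = 149
  d = 149: φ(149) · Id(298/149) = 148 · 2 = 296
  d = 298: φ(298) · Id(298/298) = 148 · 1 = 148
Summing: (φ * Id)(298) = 298 + 149 + 296 + 148 = 891.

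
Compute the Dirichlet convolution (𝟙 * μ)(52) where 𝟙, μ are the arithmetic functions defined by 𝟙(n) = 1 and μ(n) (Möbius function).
(𝟙 * μ)(52) = 0

Divisors of 52: [1, 2, 4, 13, 26, 52]. For each d | 52:
  d = 1: 𝟙(1) · μ(52/1) = 1 · 0 = 0
  d = 2: 𝟙(2) · μ(52/2) = 1 · 1 = 1
  d = 4: 𝟙(4) · μ(52/4) = 1 · -1 = -1
  d = 13: 𝟙(13) · μ(52/13) = 1 · 0 = 0
  d = 26: 𝟙(26) · μ(52/26) = 1 · -1 = -1
  d = 52: 𝟙(52) · μ(52/52) = 1 · 1 = 1
Summing: (𝟙 * μ)(52) = 0 + 1 + -1 + 0 + -1 + 1 = 0.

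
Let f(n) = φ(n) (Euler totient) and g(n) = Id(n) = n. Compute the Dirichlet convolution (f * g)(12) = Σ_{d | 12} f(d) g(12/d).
(φ * Id)(12) = 40

Divisors of 12: [1, 2, 3, 4, 6, 12]. For each d | 12:
  d = 1: φ(1) · Id(12/1) = 1 · 12 = 12
  d = 2: φ(2) · Id(12/2) = 1 · 6 = 6
  d = 3: φ(3) · Id(12/3) = 2 · 4 = 8
  d = 4: φ(4) · Id(12/4) = 2 · 3 = 6
  d = 6: φ(6) · Id(12/6) = 2 · 2 = 4
  d = 12: φ(12) · Id(12/12) = 4 · 1 = 4
Summing: (φ * Id)(12) = 12 + 6 + 8 + 6 + 4 + 4 = 40.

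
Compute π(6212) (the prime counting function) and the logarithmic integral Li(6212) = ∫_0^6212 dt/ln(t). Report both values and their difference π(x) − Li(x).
π(6212) = 808;  Li(6212) ≈ 824.73;  π(x) − Li(x) ≈ -16.73.

Direct count of primes ≤ 6212 gives π(6212) = 808. Numerical evaluation of the logarithmic integral gives Li(6212) ≈ 824.73. The difference π(x) − Li(x) ≈ -16.73 is typically negative for small/moderate x (Li(x) overestimates), though Littlewood's theorem shows this sign changes infinitely often.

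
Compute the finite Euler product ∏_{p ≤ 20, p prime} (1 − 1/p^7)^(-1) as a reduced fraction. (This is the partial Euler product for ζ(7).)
∏ = 155826023762586560111512988551201501037015625/154535761885293084095586902270463356349603488

The primes p ≤ 20 are [2, 3, 5, 7, 11, 13, 17, 19]. For each prime, (1 − 1/p^7)^(-1) = p^7 / (p^7 − 1). The product is (1 − 1/2^7)^(-1), (1 − 1/3^7)^(-1), (1 − 1/5^7)^(-1), (1 − 1/7^7)^(-1), (1 − 1/11^7)^(-1), (1 − 1/13^7)^(-1), (1 − 1/17^7)^(-1), (1 − 1/19^7)^(-1) = ∏ p^7 / (p^7 − 1) = 155826023762586560111512988551201501037015625/154535761885293084095586902270463356349603488.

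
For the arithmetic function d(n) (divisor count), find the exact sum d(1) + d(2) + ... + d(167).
Σ_{n ≤ 167} d(n) = 878

Compute d(n) for each 1 ≤ n ≤ 167: d(1) = 1, d(2) = 2, d(3) = 2, d(4) = 3, d(5) = 2, d(6) = 4, d(7) = 2, d(8) = 4, d(9) = 3, d(10) = 4, d(11) = 2, d(12) = 6, d(13) = 2, d(14) = 4, d(15) = 4, d(16) = 5, d(17) = 2, d(18) = 6, d(19) = 2, d(20) = 6, d(21) = 4, d(22) = 4, d(23) = 2, d(24) = 8, d(25) = 3, d(26) = 4, d(27) = 4, d(28) = 6, d(29) = 2, d(30) = 8, d(31) = 2, d(32) = 6, d(33) = 4, d(34) = 4, d(35) = 4, d(36) = 9, d(37) = 2, d(38) = 4, d(39) = 4, d(40) = 8, d(41) = 2, d(42) = 8, d(43) = 2, d(44) = 6, d(45) = 6, d(46) = 4, d(47) = 2, d(48) = 10, d(49) = 3, d(50) = 6, d(51) = 4, d(52) = 6, d(53) = 2, d(54) = 8, d(55) = 4, d(56) = 8, d(57) = 4, d(58) = 4, d(59) = 2, d(60) = 12, d(61) = 2, d(62) = 4, d(63) = 6, d(64) = 7, d(65) = 4, d(66) = 8, d(67) = 2, d(68) = 6, d(69) = 4, d(70) = 8, d(71) = 2, d(72) = 12, d(73) = 2, d(74) = 4, d(75) = 6, d(76) = 6, d(77) = 4, d(78) = 8, d(79) = 2, d(80) = 10, d(81) = 5, d(82) = 4, d(83) = 2, d(84) = 12, d(85) = 4, d(86) = 4, d(87) = 4, d(88) = 8, d(89) = 2, d(90) = 12, d(91) = 4, d(92) = 6, d(93) = 4, d(94) = 4, d(95) = 4, d(96) = 12, d(97) = 2, d(98) = 6, d(99) = 6, d(100) = 9, d(101) = 2, d(102) = 8, d(103) = 2, d(104) = 8, d(105) = 8, d(106) = 4, d(107) = 2, d(108) = 12, d(109) = 2, d(110) = 8, d(111) = 4, d(112) = 10, d(113) = 2, d(114) = 8, d(115) = 4, d(116) = 6, d(117) = 6, d(118) = 4, d(119) = 4, d(120) = 16, d(121) = 3, d(122) = 4, d(123) = 4, d(124) = 6, d(125) = 4, d(126) = 12, d(127) = 2, d(128) = 8, d(129) = 4, d(130) = 8, d(131) = 2, d(132) = 12, d(133) = 4, d(134) = 4, d(135) = 8, d(136) = 8, d(137) = 2, d(138) = 8, d(139) = 2, d(140) = 12, d(141) = 4, d(142) = 4, d(143) = 4, d(144) = 15, d(145) = 4, d(146) = 4, d(147) = 6, d(148) = 6, d(149) = 2, d(150) = 12, d(151) = 2, d(152) = 8, d(153) = 6, d(154) = 8, d(155) = 4, d(156) = 12, d(157) = 2, d(158) = 4, d(159) = 4, d(160) = 12, d(161) = 4, d(162) = 10, d(163) = 2, d(164) = 6, d(165) = 8, d(166) = 4, d(167) = 2. Summing all 167 values: 878. (Dirichlet's divisor formula: Σ_{n ≤ x} d(n) = x ln(x) + (2γ − 1) x + O(√x). For x = 167, the asymptotic estimate is ≈ 880.49.)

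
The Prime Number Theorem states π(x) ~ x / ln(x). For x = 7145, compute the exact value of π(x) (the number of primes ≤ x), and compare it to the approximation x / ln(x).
π(7145) = 914;  x/ln(x) ≈ 805.15;  relative error ≈ 11.91%.

Directly count primes up to 7145: π(7145) = 914. The PNT approximation gives 7145/ln(7145) ≈ 7145/8.87417 ≈ 805.15. Relative error (π(x) − x/ln(x)) / π(x) ≈ 11.91%; the approximation is known to undercount slightly (Li(x) is a better estimate).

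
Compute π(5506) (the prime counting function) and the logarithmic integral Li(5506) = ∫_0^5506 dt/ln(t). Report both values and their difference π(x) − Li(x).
π(5506) = 727;  Li(5506) ≈ 743.35;  π(x) − Li(x) ≈ -16.35.

Direct count of primes ≤ 5506 gives π(5506) = 727. Numerical evaluation of the logarithmic integral gives Li(5506) ≈ 743.35. The difference π(x) − Li(x) ≈ -16.35 is typically negative for small/moderate x (Li(x) overestimates), though Littlewood's theorem shows this sign changes infinitely often.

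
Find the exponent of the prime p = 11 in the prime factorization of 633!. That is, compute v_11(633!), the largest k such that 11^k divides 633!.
v_11(633!) = 62

Legendre's formula: v_p(n!) = Σ_{k ≥ 1} ⌊n / p^k⌋. For p = 11, n = 633, the terms are:
  ⌊633/11^1⌋ = ⌊633/11⌋ = 57
  ⌊633/11^2⌋ = ⌊633/121⌋ = 5
(the next term ⌊633/11^3⌋ = 0, terminating the sum). Summing: v_11(633!) = 57 + 5 = 62.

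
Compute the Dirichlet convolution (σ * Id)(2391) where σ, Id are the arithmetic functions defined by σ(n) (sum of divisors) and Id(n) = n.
(σ * Id)(2391) = 11165

Divisors of 2391: [1, 3, 797, 2391]. For each d | 2391:
  d = 1: σ(1) · Id(2391/1) = 1 · 2391 = 2391
  d = 3: σ(3) · Id(2391/3) = 4 · 797 = 3188
  d = 797: σ(797) · Id(2391/797) = 798 · 3 = 2394
  d = 2391: σ(2391) · Id(2391/2391) = 3192 · 1 = 3192
Summing: (σ * Id)(2391) = 2391 + 3188 + 2394 + 3192 = 11165.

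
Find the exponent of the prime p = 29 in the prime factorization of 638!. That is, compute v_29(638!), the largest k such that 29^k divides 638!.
v_29(638!) = 22

Legendre's formula: v_p(n!) = Σ_{k ≥ 1} ⌊n / p^k⌋. For p = 29, n = 638, the terms are:
  ⌊638/29^1⌋ = ⌊638/29⌋ = 22
(the next term ⌊638/29^2⌋ = 0, terminating the sum). Summing: v_29(638!) = 22 = 22.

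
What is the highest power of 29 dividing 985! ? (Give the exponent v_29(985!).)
v_29(985!) = 34

Legendre's formula: v_p(n!) = Σ_{k ≥ 1} ⌊n / p^k⌋. For p = 29, n = 985, the terms are:
  ⌊985/29^1⌋ = ⌊985/29⌋ = 33
  ⌊985/29^2⌋ = ⌊985/841⌋ = 1
(the next term ⌊985/29^3⌋ = 0, terminating the sum). Summing: v_29(985!) = 33 + 1 = 34.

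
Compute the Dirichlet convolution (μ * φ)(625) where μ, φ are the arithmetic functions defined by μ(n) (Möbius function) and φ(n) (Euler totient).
(μ * φ)(625) = 400

Divisors of 625: [1, 5, 25, 125, 625]. For each d | 625:
  d = 1: μ(1) · φ(625/1) = 1 · 500 = 500
  d = 5: μ(5) · φ(625/5) = -1 · 100 = -100
  d = 25: μ(25) · φ(625/25) = 0 · 20 = 0
  d = 125: μ(125) · φ(625/125) = 0 · 4 = 0
  d = 625: μ(625) · φ(625/625) = 0 · 1 = 0
Summing: (μ * φ)(625) = 500 + -100 + 0 + 0 + 0 = 400.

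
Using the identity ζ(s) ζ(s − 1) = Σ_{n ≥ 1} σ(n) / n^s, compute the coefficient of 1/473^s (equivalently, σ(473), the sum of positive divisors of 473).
σ(473) = 528

In the product (Σ m^0/m^s)(Σ k / k^s) = Σ (Σ_{d | n} d) / n^s, the coefficient of 1/n^s is σ(n) = Σ_{d | n} d. For n = 473, divisors are [1, 11, 43, 473]; summing: σ(473) = 528.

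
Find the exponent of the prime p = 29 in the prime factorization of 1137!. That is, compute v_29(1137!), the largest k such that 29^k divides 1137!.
v_29(1137!) = 40

Legendre's formula: v_p(n!) = Σ_{k ≥ 1} ⌊n / p^k⌋. For p = 29, n = 1137, the terms are:
  ⌊1137/29^1⌋ = ⌊1137/29⌋ = 39
  ⌊1137/29^2⌋ = ⌊1137/841⌋ = 1
(the next term ⌊1137/29^3⌋ = 0, terminating the sum). Summing: v_29(1137!) = 39 + 1 = 40.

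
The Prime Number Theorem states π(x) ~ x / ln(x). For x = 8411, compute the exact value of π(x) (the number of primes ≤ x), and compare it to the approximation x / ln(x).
π(8411) = 1051;  x/ln(x) ≈ 930.70;  relative error ≈ 11.45%.

Directly count primes up to 8411: π(8411) = 1051. The PNT approximation gives 8411/ln(8411) ≈ 8411/9.03730 ≈ 930.70. Relative error (π(x) − x/ln(x)) / π(x) ≈ 11.45%; the approximation is known to undercount slightly (Li(x) is a better estimate).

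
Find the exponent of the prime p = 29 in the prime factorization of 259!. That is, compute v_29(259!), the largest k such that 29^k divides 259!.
v_29(259!) = 8

Legendre's formula: v_p(n!) = Σ_{k ≥ 1} ⌊n / p^k⌋. For p = 29, n = 259, the terms are:
  ⌊259/29^1⌋ = ⌊259/29⌋ = 8
(the next term ⌊259/29^2⌋ = 0, terminating the sum). Summing: v_29(259!) = 8 = 8.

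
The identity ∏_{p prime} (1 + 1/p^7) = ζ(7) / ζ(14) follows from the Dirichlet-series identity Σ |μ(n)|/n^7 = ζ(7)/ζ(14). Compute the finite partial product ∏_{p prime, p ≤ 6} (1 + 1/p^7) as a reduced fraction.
∏ = 306266941/303750000

The primes p ≤ 6 are [2, 3, 5]. For each, (1 + 1/p^7) = (p^7 + 1)/p^7. Multiplying these fractions over p ∈ [2, 3, 5] gives 306266941/303750000. (In the limit P → ∞ this tends to ζ(7)/ζ(14).)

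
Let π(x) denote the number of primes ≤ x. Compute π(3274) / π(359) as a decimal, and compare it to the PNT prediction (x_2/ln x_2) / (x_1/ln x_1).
π(3274)/π(359) = 462/72 ≈ 6.4167;  PNT prediction ≈ 6.6291.

π(359) = 72 and π(3274) = 462, so π(3274)/π(359) ≈ 6.4167. The PNT-predicted ratio is (3274/ln(3274)) / (359/ln(359)) ≈ 6.6291. The two agree to within a few percent, as expected.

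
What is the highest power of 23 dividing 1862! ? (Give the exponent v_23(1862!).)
v_23(1862!) = 83

Legendre's formula: v_p(n!) = Σ_{k ≥ 1} ⌊n / p^k⌋. For p = 23, n = 1862, the terms are:
  ⌊1862/23^1⌋ = ⌊1862/23⌋ = 80
  ⌊1862/23^2⌋ = ⌊1862/529⌋ = 3
(the next term ⌊1862/23^3⌋ = 0, terminating the sum). Summing: v_23(1862!) = 80 + 3 = 83.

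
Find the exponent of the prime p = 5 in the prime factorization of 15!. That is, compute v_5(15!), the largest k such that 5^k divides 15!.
v_5(15!) = 3

Legendre's formula: v_p(n!) = Σ_{k ≥ 1} ⌊n / p^k⌋. For p = 5, n = 15, the terms are:
  ⌊15/5^1⌋ = ⌊15/5⌋ = 3
(the next term ⌊15/5^2⌋ = 0, terminating the sum). Summing: v_5(15!) = 3 = 3.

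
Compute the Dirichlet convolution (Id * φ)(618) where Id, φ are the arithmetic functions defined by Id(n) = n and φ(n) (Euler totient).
(Id * φ)(618) = 3075

Divisors of 618: [1, 2, 3, 6, 103, 206, 309, 618]. For each d | 618:
  d = 1: Id(1) · φ(618/1) = 1 · 204 = 204
  d = 2: Id(2) · φ(618/2) = 2 · 204 = 408
  d = 3: Id(3) · φ(618/3) = 3 · 102 = 306
  d = 6: Id(6) · φ(618/6) = 6 · 102 = 612
  d = 103: Id(103) · φ(618/103) = 103 · 2 = 206
  d = 206: Id(206) · φ(618/206) = 206 · 2 = 412
  d = 309: Id(309) · φ(618/309) = 309 · 1 = 309
  d = 618: Id(618) · φ(618/618) = 618 · 1 = 618
Summing: (Id * φ)(618) = 204 + 408 + 306 + 612 + 206 + 412 + 309 + 618 = 3075.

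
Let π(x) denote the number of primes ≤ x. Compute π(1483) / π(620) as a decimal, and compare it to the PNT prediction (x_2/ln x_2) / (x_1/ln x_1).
π(1483)/π(620) = 235/114 ≈ 2.0614;  PNT prediction ≈ 2.1063.

π(620) = 114 and π(1483) = 235, so π(1483)/π(620) ≈ 2.0614. The PNT-predicted ratio is (1483/ln(1483)) / (620/ln(620)) ≈ 2.1063. The two agree to within a few percent, as expected.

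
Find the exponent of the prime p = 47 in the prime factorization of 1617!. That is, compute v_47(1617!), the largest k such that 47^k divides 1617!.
v_47(1617!) = 34

Legendre's formula: v_p(n!) = Σ_{k ≥ 1} ⌊n / p^k⌋. For p = 47, n = 1617, the terms are:
  ⌊1617/47^1⌋ = ⌊1617/47⌋ = 34
(the next term ⌊1617/47^2⌋ = 0, terminating the sum). Summing: v_47(1617!) = 34 = 34.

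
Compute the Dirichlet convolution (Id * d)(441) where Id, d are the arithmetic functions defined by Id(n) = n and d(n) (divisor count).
(Id * d)(441) = 1188

Divisors of 441: [1, 3, 7, 9, 21, 49, 63, 147, 441]. For each d | 441:
  d = 1: Id(1) · d(441/1) = 1 · 9 = 9
  d = 3: Id(3) · d(441/3) = 3 · 6 = 18
  d = 7: Id(7) · d(441/7) = 7 · 6 = 42
  d = 9: Id(9) · d(441/9) = 9 · 3 = 27
  d = 21: Id(21) · d(441/21) = 21 · 4 = 84
  d = 49: Id(49) · d(441/49) = 49 · 3 = 147
  d = 63: Id(63) · d(441/63) = 63 · 2 = 126
  d = 147: Id(147) · d(441/147) = 147 · 2 = 294
  d = 441: Id(441) · d(441/441) = 441 · 1 = 441
Summing: (Id * d)(441) = 9 + 18 + 42 + 27 + 84 + 147 + 126 + 294 + 441 = 1188.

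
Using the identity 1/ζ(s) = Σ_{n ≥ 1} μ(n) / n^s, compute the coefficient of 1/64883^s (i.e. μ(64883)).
μ(64883) = 1

Factor n = 64883 = 7 · 13 · 23 · 31. μ(n) = 0 if any exponent ≥ 2 (not squarefree); otherwise μ(n) = (−1)^{ω(n)} where ω(n) is the number of distinct prime factors. Applying: μ(64883) = 1.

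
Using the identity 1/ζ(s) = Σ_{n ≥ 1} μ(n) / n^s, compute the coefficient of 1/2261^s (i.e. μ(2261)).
μ(2261) = -1

Factor n = 2261 = 7 · 17 · 19. μ(n) = 0 if any exponent ≥ 2 (not squarefree); otherwise μ(n) = (−1)^{ω(n)} where ω(n) is the number of distinct prime factors. Applying: μ(2261) = -1.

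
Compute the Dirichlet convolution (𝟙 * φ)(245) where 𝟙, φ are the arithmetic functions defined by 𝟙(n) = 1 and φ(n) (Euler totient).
(𝟙 * φ)(245) = 245

Divisors of 245: [1, 5, 7, 35, 49, 245]. For each d | 245:
  d = 1: 𝟙(1) · φ(245/1) = 1 · 168 = 168
  d = 5: 𝟙(5) · φ(245/5) = 1 · 42 = 42
  d = 7: 𝟙(7) · φ(245/7) = 1 · 24 = 24
  d = 35: 𝟙(35) · φ(245/35) = 1 · 6 = 6
  d = 49: 𝟙(49) · φ(245/49) = 1 · 4 = 4
  d = 245: 𝟙(245) · φ(245/245) = 1 · 1 = 1
Summing: (𝟙 * φ)(245) = 168 + 42 + 24 + 6 + 4 + 1 = 245.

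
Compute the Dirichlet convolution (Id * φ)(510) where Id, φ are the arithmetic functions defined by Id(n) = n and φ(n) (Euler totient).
(Id * φ)(510) = 4455

Divisors of 510: [1, 2, 3, 5, 6, 10, 15, 17, 30, 34, 51, 85, 102, 170, 255, 510]. For each d | 510:
  d = 1: Id(1) · φ(510/1) = 1 · 128 = 128
  d = 2: Id(2) · φ(510/2) = 2 · 128 = 256
  d = 3: Id(3) · φ(510/3) = 3 · 64 = 192
  d = 5: Id(5) · φ(510/5) = 5 · 32 = 160
  d = 6: Id(6) · φ(510/6) = 6 · 64 = 384
  d = 10: Id(10) · φ(510/10) = 10 · 32 = 320
  d = 15: Id(15) · φ(510/15) = 15 · 16 = 240
  d = 17: Id(17) · φ(510/17) = 17 · 8 = 136
  d = 30: Id(30) · φ(510/30) = 30 · 16 = 480
  d = 34: Id(34) · φ(510/34) = 34 · 8 = 272
  d = 51: Id(51) · φ(510/51) = 51 · 4 = 204
  d = 85: Id(85) · φ(510/85) = 85 · 2 = 170
  d = 102: Id(102) · φ(510/102) = 102 · 4 = 408
  d = 170: Id(170) · φ(510/170) = 170 · 2 = 340
  d = 255: Id(255) · φ(510/255) = 255 · 1 = 255
  d = 510: Id(510) · φ(510/510) = 510 · 1 = 510
Summing: (Id * φ)(510) = 128 + 256 + 192 + 160 + 384 + 320 + 240 + 136 + 480 + 272 + 204 + 170 + 408 + 340 + 255 + 510 = 4455.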